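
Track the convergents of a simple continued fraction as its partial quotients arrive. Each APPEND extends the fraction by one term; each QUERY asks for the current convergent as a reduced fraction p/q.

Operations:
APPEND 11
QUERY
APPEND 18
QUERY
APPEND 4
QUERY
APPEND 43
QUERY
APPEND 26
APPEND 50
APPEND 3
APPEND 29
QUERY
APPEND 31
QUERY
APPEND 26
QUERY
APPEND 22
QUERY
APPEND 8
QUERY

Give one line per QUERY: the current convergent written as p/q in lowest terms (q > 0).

APPEND 11: p_0 = 11·1 + 0 = 11, q_0 = 11·0 + 1 = 1 → 11/1
APPEND 18: p_1 = 18·11 + 1 = 199, q_1 = 18·1 + 0 = 18 → 199/18
APPEND 4: p_2 = 4·199 + 11 = 807, q_2 = 4·18 + 1 = 73 → 807/73
APPEND 43: p_3 = 43·807 + 199 = 34900, q_3 = 43·73 + 18 = 3157 → 34900/3157
APPEND 26: p_4 = 26·34900 + 807 = 908207, q_4 = 26·3157 + 73 = 82155 → 908207/82155
APPEND 50: p_5 = 50·908207 + 34900 = 45445250, q_5 = 50·82155 + 3157 = 4110907 → 45445250/4110907
APPEND 3: p_6 = 3·45445250 + 908207 = 137243957, q_6 = 3·4110907 + 82155 = 12414876 → 137243957/12414876
APPEND 29: p_7 = 29·137243957 + 45445250 = 4025520003, q_7 = 29·12414876 + 4110907 = 364142311 → 4025520003/364142311
APPEND 31: p_8 = 31·4025520003 + 137243957 = 124928364050, q_8 = 31·364142311 + 12414876 = 11300826517 → 124928364050/11300826517
APPEND 26: p_9 = 26·124928364050 + 4025520003 = 3252162985303, q_9 = 26·11300826517 + 364142311 = 294185631753 → 3252162985303/294185631753
APPEND 22: p_10 = 22·3252162985303 + 124928364050 = 71672514040716, q_10 = 22·294185631753 + 11300826517 = 6483384725083 → 71672514040716/6483384725083
APPEND 8: p_11 = 8·71672514040716 + 3252162985303 = 576632275311031, q_11 = 8·6483384725083 + 294185631753 = 52161263432417 → 576632275311031/52161263432417

11/1
199/18
807/73
34900/3157
4025520003/364142311
124928364050/11300826517
3252162985303/294185631753
71672514040716/6483384725083
576632275311031/52161263432417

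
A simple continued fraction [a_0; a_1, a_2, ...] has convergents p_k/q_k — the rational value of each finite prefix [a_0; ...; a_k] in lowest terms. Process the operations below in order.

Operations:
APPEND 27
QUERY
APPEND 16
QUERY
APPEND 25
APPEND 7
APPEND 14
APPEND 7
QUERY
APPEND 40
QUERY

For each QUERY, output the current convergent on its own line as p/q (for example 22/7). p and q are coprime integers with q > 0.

APPEND 27: p_0 = 27·1 + 0 = 27, q_0 = 27·0 + 1 = 1 → 27/1
APPEND 16: p_1 = 16·27 + 1 = 433, q_1 = 16·1 + 0 = 16 → 433/16
APPEND 25: p_2 = 25·433 + 27 = 10852, q_2 = 25·16 + 1 = 401 → 10852/401
APPEND 7: p_3 = 7·10852 + 433 = 76397, q_3 = 7·401 + 16 = 2823 → 76397/2823
APPEND 14: p_4 = 14·76397 + 10852 = 1080410, q_4 = 14·2823 + 401 = 39923 → 1080410/39923
APPEND 7: p_5 = 7·1080410 + 76397 = 7639267, q_5 = 7·39923 + 2823 = 282284 → 7639267/282284
APPEND 40: p_6 = 40·7639267 + 1080410 = 306651090, q_6 = 40·282284 + 39923 = 11331283 → 306651090/11331283

27/1
433/16
7639267/282284
306651090/11331283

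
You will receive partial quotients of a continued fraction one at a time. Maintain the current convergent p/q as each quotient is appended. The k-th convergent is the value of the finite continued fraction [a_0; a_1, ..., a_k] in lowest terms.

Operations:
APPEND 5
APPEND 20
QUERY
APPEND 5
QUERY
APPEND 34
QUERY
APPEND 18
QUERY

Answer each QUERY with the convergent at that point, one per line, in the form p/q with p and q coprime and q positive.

APPEND 5: p_0 = 5·1 + 0 = 5, q_0 = 5·0 + 1 = 1 → 5/1
APPEND 20: p_1 = 20·5 + 1 = 101, q_1 = 20·1 + 0 = 20 → 101/20
APPEND 5: p_2 = 5·101 + 5 = 510, q_2 = 5·20 + 1 = 101 → 510/101
APPEND 34: p_3 = 34·510 + 101 = 17441, q_3 = 34·101 + 20 = 3454 → 17441/3454
APPEND 18: p_4 = 18·17441 + 510 = 314448, q_4 = 18·3454 + 101 = 62273 → 314448/62273

101/20
510/101
17441/3454
314448/62273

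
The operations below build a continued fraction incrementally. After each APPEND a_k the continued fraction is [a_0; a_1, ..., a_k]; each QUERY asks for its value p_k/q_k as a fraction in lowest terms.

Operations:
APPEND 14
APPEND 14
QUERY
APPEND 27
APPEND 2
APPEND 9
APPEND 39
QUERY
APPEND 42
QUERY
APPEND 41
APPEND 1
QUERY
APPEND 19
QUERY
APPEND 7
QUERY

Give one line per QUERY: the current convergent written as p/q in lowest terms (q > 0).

197/14
4031763/286525
169437146/12041377
7120391895/506024359
142238400754/10108445803
1002789197173/71265144980

APPEND 14: p_0 = 14·1 + 0 = 14, q_0 = 14·0 + 1 = 1 → 14/1
APPEND 14: p_1 = 14·14 + 1 = 197, q_1 = 14·1 + 0 = 14 → 197/14
APPEND 27: p_2 = 27·197 + 14 = 5333, q_2 = 27·14 + 1 = 379 → 5333/379
APPEND 2: p_3 = 2·5333 + 197 = 10863, q_3 = 2·379 + 14 = 772 → 10863/772
APPEND 9: p_4 = 9·10863 + 5333 = 103100, q_4 = 9·772 + 379 = 7327 → 103100/7327
APPEND 39: p_5 = 39·103100 + 10863 = 4031763, q_5 = 39·7327 + 772 = 286525 → 4031763/286525
APPEND 42: p_6 = 42·4031763 + 103100 = 169437146, q_6 = 42·286525 + 7327 = 12041377 → 169437146/12041377
APPEND 41: p_7 = 41·169437146 + 4031763 = 6950954749, q_7 = 41·12041377 + 286525 = 493982982 → 6950954749/493982982
APPEND 1: p_8 = 1·6950954749 + 169437146 = 7120391895, q_8 = 1·493982982 + 12041377 = 506024359 → 7120391895/506024359
APPEND 19: p_9 = 19·7120391895 + 6950954749 = 142238400754, q_9 = 19·506024359 + 493982982 = 10108445803 → 142238400754/10108445803
APPEND 7: p_10 = 7·142238400754 + 7120391895 = 1002789197173, q_10 = 7·10108445803 + 506024359 = 71265144980 → 1002789197173/71265144980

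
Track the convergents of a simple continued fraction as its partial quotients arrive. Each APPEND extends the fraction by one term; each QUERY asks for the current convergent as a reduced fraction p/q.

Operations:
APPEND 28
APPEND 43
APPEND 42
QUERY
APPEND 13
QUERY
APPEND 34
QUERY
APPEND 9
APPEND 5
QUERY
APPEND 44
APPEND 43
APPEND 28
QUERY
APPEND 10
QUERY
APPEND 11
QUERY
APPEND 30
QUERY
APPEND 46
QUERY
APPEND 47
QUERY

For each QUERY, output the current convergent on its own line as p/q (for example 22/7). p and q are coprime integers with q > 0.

APPEND 28: p_0 = 28·1 + 0 = 28, q_0 = 28·0 + 1 = 1 → 28/1
APPEND 43: p_1 = 43·28 + 1 = 1205, q_1 = 43·1 + 0 = 43 → 1205/43
APPEND 42: p_2 = 42·1205 + 28 = 50638, q_2 = 42·43 + 1 = 1807 → 50638/1807
APPEND 13: p_3 = 13·50638 + 1205 = 659499, q_3 = 13·1807 + 43 = 23534 → 659499/23534
APPEND 34: p_4 = 34·659499 + 50638 = 22473604, q_4 = 34·23534 + 1807 = 801963 → 22473604/801963
APPEND 9: p_5 = 9·22473604 + 659499 = 202921935, q_5 = 9·801963 + 23534 = 7241201 → 202921935/7241201
APPEND 5: p_6 = 5·202921935 + 22473604 = 1037083279, q_6 = 5·7241201 + 801963 = 37007968 → 1037083279/37007968
APPEND 44: p_7 = 44·1037083279 + 202921935 = 45834586211, q_7 = 44·37007968 + 7241201 = 1635591793 → 45834586211/1635591793
APPEND 43: p_8 = 43·45834586211 + 1037083279 = 1971924290352, q_8 = 43·1635591793 + 37007968 = 70367455067 → 1971924290352/70367455067
APPEND 28: p_9 = 28·1971924290352 + 45834586211 = 55259714716067, q_9 = 28·70367455067 + 1635591793 = 1971924333669 → 55259714716067/1971924333669
APPEND 10: p_10 = 10·55259714716067 + 1971924290352 = 554569071451022, q_10 = 10·1971924333669 + 70367455067 = 19789610791757 → 554569071451022/19789610791757
APPEND 11: p_11 = 11·554569071451022 + 55259714716067 = 6155519500677309, q_11 = 11·19789610791757 + 1971924333669 = 219657643042996 → 6155519500677309/219657643042996
APPEND 30: p_12 = 30·6155519500677309 + 554569071451022 = 185220154091770292, q_12 = 30·219657643042996 + 19789610791757 = 6609518902081637 → 185220154091770292/6609518902081637
APPEND 46: p_13 = 46·185220154091770292 + 6155519500677309 = 8526282607722110741, q_13 = 46·6609518902081637 + 219657643042996 = 304257527138798298 → 8526282607722110741/304257527138798298
APPEND 47: p_14 = 47·8526282607722110741 + 185220154091770292 = 400920502717030975119, q_14 = 47·304257527138798298 + 6609518902081637 = 14306713294425601643 → 400920502717030975119/14306713294425601643

50638/1807
659499/23534
22473604/801963
1037083279/37007968
55259714716067/1971924333669
554569071451022/19789610791757
6155519500677309/219657643042996
185220154091770292/6609518902081637
8526282607722110741/304257527138798298
400920502717030975119/14306713294425601643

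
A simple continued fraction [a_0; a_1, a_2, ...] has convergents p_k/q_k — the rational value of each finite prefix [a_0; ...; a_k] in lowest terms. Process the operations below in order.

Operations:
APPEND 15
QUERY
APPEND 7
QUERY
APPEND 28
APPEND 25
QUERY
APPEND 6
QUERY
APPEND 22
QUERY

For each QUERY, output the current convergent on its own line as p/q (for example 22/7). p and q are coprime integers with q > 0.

15/1
106/7
74681/4932
451069/29789
9998199/660290

APPEND 15: p_0 = 15·1 + 0 = 15, q_0 = 15·0 + 1 = 1 → 15/1
APPEND 7: p_1 = 7·15 + 1 = 106, q_1 = 7·1 + 0 = 7 → 106/7
APPEND 28: p_2 = 28·106 + 15 = 2983, q_2 = 28·7 + 1 = 197 → 2983/197
APPEND 25: p_3 = 25·2983 + 106 = 74681, q_3 = 25·197 + 7 = 4932 → 74681/4932
APPEND 6: p_4 = 6·74681 + 2983 = 451069, q_4 = 6·4932 + 197 = 29789 → 451069/29789
APPEND 22: p_5 = 22·451069 + 74681 = 9998199, q_5 = 22·29789 + 4932 = 660290 → 9998199/660290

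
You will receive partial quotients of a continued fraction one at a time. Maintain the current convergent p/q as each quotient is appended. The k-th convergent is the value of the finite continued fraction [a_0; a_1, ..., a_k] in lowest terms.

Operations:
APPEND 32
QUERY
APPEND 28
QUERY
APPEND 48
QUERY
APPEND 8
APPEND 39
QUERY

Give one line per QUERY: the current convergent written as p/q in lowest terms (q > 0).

32/1
897/28
43088/1345
13521527/422077

APPEND 32: p_0 = 32·1 + 0 = 32, q_0 = 32·0 + 1 = 1 → 32/1
APPEND 28: p_1 = 28·32 + 1 = 897, q_1 = 28·1 + 0 = 28 → 897/28
APPEND 48: p_2 = 48·897 + 32 = 43088, q_2 = 48·28 + 1 = 1345 → 43088/1345
APPEND 8: p_3 = 8·43088 + 897 = 345601, q_3 = 8·1345 + 28 = 10788 → 345601/10788
APPEND 39: p_4 = 39·345601 + 43088 = 13521527, q_4 = 39·10788 + 1345 = 422077 → 13521527/422077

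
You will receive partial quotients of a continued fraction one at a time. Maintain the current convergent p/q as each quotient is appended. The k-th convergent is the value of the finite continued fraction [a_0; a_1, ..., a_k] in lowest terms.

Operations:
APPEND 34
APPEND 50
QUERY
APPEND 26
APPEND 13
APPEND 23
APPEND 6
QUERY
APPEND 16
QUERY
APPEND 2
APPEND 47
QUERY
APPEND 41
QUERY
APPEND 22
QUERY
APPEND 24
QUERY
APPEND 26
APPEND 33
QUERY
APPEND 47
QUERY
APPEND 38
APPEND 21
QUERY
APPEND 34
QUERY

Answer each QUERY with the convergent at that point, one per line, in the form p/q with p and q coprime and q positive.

APPEND 34: p_0 = 34·1 + 0 = 34, q_0 = 34·0 + 1 = 1 → 34/1
APPEND 50: p_1 = 50·34 + 1 = 1701, q_1 = 50·1 + 0 = 50 → 1701/50
APPEND 26: p_2 = 26·1701 + 34 = 44260, q_2 = 26·50 + 1 = 1301 → 44260/1301
APPEND 13: p_3 = 13·44260 + 1701 = 577081, q_3 = 13·1301 + 50 = 16963 → 577081/16963
APPEND 23: p_4 = 23·577081 + 44260 = 13317123, q_4 = 23·16963 + 1301 = 391450 → 13317123/391450
APPEND 6: p_5 = 6·13317123 + 577081 = 80479819, q_5 = 6·391450 + 16963 = 2365663 → 80479819/2365663
APPEND 16: p_6 = 16·80479819 + 13317123 = 1300994227, q_6 = 16·2365663 + 391450 = 38242058 → 1300994227/38242058
APPEND 2: p_7 = 2·1300994227 + 80479819 = 2682468273, q_7 = 2·38242058 + 2365663 = 78849779 → 2682468273/78849779
APPEND 47: p_8 = 47·2682468273 + 1300994227 = 127377003058, q_8 = 47·78849779 + 38242058 = 3744181671 → 127377003058/3744181671
APPEND 41: p_9 = 41·127377003058 + 2682468273 = 5225139593651, q_9 = 41·3744181671 + 78849779 = 153590298290 → 5225139593651/153590298290
APPEND 22: p_10 = 22·5225139593651 + 127377003058 = 115080448063380, q_10 = 22·153590298290 + 3744181671 = 3382730744051 → 115080448063380/3382730744051
APPEND 24: p_11 = 24·115080448063380 + 5225139593651 = 2767155893114771, q_11 = 24·3382730744051 + 153590298290 = 81339128155514 → 2767155893114771/81339128155514
APPEND 26: p_12 = 26·2767155893114771 + 115080448063380 = 72061133669047426, q_12 = 26·81339128155514 + 3382730744051 = 2118200062787415 → 72061133669047426/2118200062787415
APPEND 33: p_13 = 33·72061133669047426 + 2767155893114771 = 2380784566971679829, q_13 = 33·2118200062787415 + 81339128155514 = 69981941200140209 → 2380784566971679829/69981941200140209
APPEND 47: p_14 = 47·2380784566971679829 + 72061133669047426 = 111968935781337999389, q_14 = 47·69981941200140209 + 2118200062787415 = 3291269436469377238 → 111968935781337999389/3291269436469377238
APPEND 38: p_15 = 38·111968935781337999389 + 2380784566971679829 = 4257200344257815656611, q_15 = 38·3291269436469377238 + 69981941200140209 = 125138220527036475253 → 4257200344257815656611/125138220527036475253
APPEND 21: p_16 = 21·4257200344257815656611 + 111968935781337999389 = 89513176165195466788220, q_16 = 21·125138220527036475253 + 3291269436469377238 = 2631193900504235357551 → 89513176165195466788220/2631193900504235357551
APPEND 34: p_17 = 34·89513176165195466788220 + 4257200344257815656611 = 3047705189960903686456091, q_17 = 34·2631193900504235357551 + 125138220527036475253 = 89585730837671038631987 → 3047705189960903686456091/89585730837671038631987

1701/50
80479819/2365663
1300994227/38242058
127377003058/3744181671
5225139593651/153590298290
115080448063380/3382730744051
2767155893114771/81339128155514
2380784566971679829/69981941200140209
111968935781337999389/3291269436469377238
89513176165195466788220/2631193900504235357551
3047705189960903686456091/89585730837671038631987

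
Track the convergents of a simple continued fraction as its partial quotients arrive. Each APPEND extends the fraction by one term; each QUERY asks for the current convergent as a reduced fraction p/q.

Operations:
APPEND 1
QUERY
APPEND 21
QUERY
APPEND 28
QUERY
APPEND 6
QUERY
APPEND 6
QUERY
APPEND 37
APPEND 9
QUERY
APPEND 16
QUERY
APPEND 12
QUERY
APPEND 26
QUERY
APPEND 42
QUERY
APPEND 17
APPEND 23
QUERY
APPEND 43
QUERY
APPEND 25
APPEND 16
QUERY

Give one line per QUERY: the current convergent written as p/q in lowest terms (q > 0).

1/1
22/21
617/589
3724/3555
22961/21919
7702490/7352941
124093121/118461614
1496819942/1428892309
39041411613/37269661648
1641236107688/1566754681525
644262506680795/615025037375704
27731227842516494/26472748706402845
11130530564956006814/10625412631865552109

APPEND 1: p_0 = 1·1 + 0 = 1, q_0 = 1·0 + 1 = 1 → 1/1
APPEND 21: p_1 = 21·1 + 1 = 22, q_1 = 21·1 + 0 = 21 → 22/21
APPEND 28: p_2 = 28·22 + 1 = 617, q_2 = 28·21 + 1 = 589 → 617/589
APPEND 6: p_3 = 6·617 + 22 = 3724, q_3 = 6·589 + 21 = 3555 → 3724/3555
APPEND 6: p_4 = 6·3724 + 617 = 22961, q_4 = 6·3555 + 589 = 21919 → 22961/21919
APPEND 37: p_5 = 37·22961 + 3724 = 853281, q_5 = 37·21919 + 3555 = 814558 → 853281/814558
APPEND 9: p_6 = 9·853281 + 22961 = 7702490, q_6 = 9·814558 + 21919 = 7352941 → 7702490/7352941
APPEND 16: p_7 = 16·7702490 + 853281 = 124093121, q_7 = 16·7352941 + 814558 = 118461614 → 124093121/118461614
APPEND 12: p_8 = 12·124093121 + 7702490 = 1496819942, q_8 = 12·118461614 + 7352941 = 1428892309 → 1496819942/1428892309
APPEND 26: p_9 = 26·1496819942 + 124093121 = 39041411613, q_9 = 26·1428892309 + 118461614 = 37269661648 → 39041411613/37269661648
APPEND 42: p_10 = 42·39041411613 + 1496819942 = 1641236107688, q_10 = 42·37269661648 + 1428892309 = 1566754681525 → 1641236107688/1566754681525
APPEND 17: p_11 = 17·1641236107688 + 39041411613 = 27940055242309, q_11 = 17·1566754681525 + 37269661648 = 26672099247573 → 27940055242309/26672099247573
APPEND 23: p_12 = 23·27940055242309 + 1641236107688 = 644262506680795, q_12 = 23·26672099247573 + 1566754681525 = 615025037375704 → 644262506680795/615025037375704
APPEND 43: p_13 = 43·644262506680795 + 27940055242309 = 27731227842516494, q_13 = 43·615025037375704 + 26672099247573 = 26472748706402845 → 27731227842516494/26472748706402845
APPEND 25: p_14 = 25·27731227842516494 + 644262506680795 = 693924958569593145, q_14 = 25·26472748706402845 + 615025037375704 = 662433742697446829 → 693924958569593145/662433742697446829
APPEND 16: p_15 = 16·693924958569593145 + 27731227842516494 = 11130530564956006814, q_15 = 16·662433742697446829 + 26472748706402845 = 10625412631865552109 → 11130530564956006814/10625412631865552109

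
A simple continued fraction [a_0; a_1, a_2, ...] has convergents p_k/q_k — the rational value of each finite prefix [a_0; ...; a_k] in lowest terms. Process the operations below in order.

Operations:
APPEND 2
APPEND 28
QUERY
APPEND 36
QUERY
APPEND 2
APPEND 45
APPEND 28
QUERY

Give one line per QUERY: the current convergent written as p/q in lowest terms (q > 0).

APPEND 2: p_0 = 2·1 + 0 = 2, q_0 = 2·0 + 1 = 1 → 2/1
APPEND 28: p_1 = 28·2 + 1 = 57, q_1 = 28·1 + 0 = 28 → 57/28
APPEND 36: p_2 = 36·57 + 2 = 2054, q_2 = 36·28 + 1 = 1009 → 2054/1009
APPEND 2: p_3 = 2·2054 + 57 = 4165, q_3 = 2·1009 + 28 = 2046 → 4165/2046
APPEND 45: p_4 = 45·4165 + 2054 = 189479, q_4 = 45·2046 + 1009 = 93079 → 189479/93079
APPEND 28: p_5 = 28·189479 + 4165 = 5309577, q_5 = 28·93079 + 2046 = 2608258 → 5309577/2608258

57/28
2054/1009
5309577/2608258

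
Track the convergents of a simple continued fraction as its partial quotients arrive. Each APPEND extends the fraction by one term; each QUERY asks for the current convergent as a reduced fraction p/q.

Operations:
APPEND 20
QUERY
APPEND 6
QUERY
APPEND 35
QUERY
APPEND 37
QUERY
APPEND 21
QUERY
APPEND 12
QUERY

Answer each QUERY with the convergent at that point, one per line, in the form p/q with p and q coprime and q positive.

20/1
121/6
4255/211
157556/7813
3312931/164284
39912728/1979221

APPEND 20: p_0 = 20·1 + 0 = 20, q_0 = 20·0 + 1 = 1 → 20/1
APPEND 6: p_1 = 6·20 + 1 = 121, q_1 = 6·1 + 0 = 6 → 121/6
APPEND 35: p_2 = 35·121 + 20 = 4255, q_2 = 35·6 + 1 = 211 → 4255/211
APPEND 37: p_3 = 37·4255 + 121 = 157556, q_3 = 37·211 + 6 = 7813 → 157556/7813
APPEND 21: p_4 = 21·157556 + 4255 = 3312931, q_4 = 21·7813 + 211 = 164284 → 3312931/164284
APPEND 12: p_5 = 12·3312931 + 157556 = 39912728, q_5 = 12·164284 + 7813 = 1979221 → 39912728/1979221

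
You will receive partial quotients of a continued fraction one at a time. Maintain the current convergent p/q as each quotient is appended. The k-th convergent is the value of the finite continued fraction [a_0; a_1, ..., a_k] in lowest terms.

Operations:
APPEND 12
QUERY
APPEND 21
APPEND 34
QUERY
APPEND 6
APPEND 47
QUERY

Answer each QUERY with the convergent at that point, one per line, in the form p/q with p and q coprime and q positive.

12/1
8614/715
2449653/203332

APPEND 12: p_0 = 12·1 + 0 = 12, q_0 = 12·0 + 1 = 1 → 12/1
APPEND 21: p_1 = 21·12 + 1 = 253, q_1 = 21·1 + 0 = 21 → 253/21
APPEND 34: p_2 = 34·253 + 12 = 8614, q_2 = 34·21 + 1 = 715 → 8614/715
APPEND 6: p_3 = 6·8614 + 253 = 51937, q_3 = 6·715 + 21 = 4311 → 51937/4311
APPEND 47: p_4 = 47·51937 + 8614 = 2449653, q_4 = 47·4311 + 715 = 203332 → 2449653/203332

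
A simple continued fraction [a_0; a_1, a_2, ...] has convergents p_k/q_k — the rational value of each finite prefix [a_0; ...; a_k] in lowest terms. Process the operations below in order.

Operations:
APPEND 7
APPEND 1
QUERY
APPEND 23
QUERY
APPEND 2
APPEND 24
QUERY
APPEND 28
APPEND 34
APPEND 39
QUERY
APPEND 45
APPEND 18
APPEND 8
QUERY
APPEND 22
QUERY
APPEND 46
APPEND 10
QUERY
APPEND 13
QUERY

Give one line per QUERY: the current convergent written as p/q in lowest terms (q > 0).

APPEND 7: p_0 = 7·1 + 0 = 7, q_0 = 7·0 + 1 = 1 → 7/1
APPEND 1: p_1 = 1·7 + 1 = 8, q_1 = 1·1 + 0 = 1 → 8/1
APPEND 23: p_2 = 23·8 + 7 = 191, q_2 = 23·1 + 1 = 24 → 191/24
APPEND 2: p_3 = 2·191 + 8 = 390, q_3 = 2·24 + 1 = 49 → 390/49
APPEND 24: p_4 = 24·390 + 191 = 9551, q_4 = 24·49 + 24 = 1200 → 9551/1200
APPEND 28: p_5 = 28·9551 + 390 = 267818, q_5 = 28·1200 + 49 = 33649 → 267818/33649
APPEND 34: p_6 = 34·267818 + 9551 = 9115363, q_6 = 34·33649 + 1200 = 1145266 → 9115363/1145266
APPEND 39: p_7 = 39·9115363 + 267818 = 355766975, q_7 = 39·1145266 + 33649 = 44699023 → 355766975/44699023
APPEND 45: p_8 = 45·355766975 + 9115363 = 16018629238, q_8 = 45·44699023 + 1145266 = 2012601301 → 16018629238/2012601301
APPEND 18: p_9 = 18·16018629238 + 355766975 = 288691093259, q_9 = 18·2012601301 + 44699023 = 36271522441 → 288691093259/36271522441
APPEND 8: p_10 = 8·288691093259 + 16018629238 = 2325547375310, q_10 = 8·36271522441 + 2012601301 = 292184780829 → 2325547375310/292184780829
APPEND 22: p_11 = 22·2325547375310 + 288691093259 = 51450733350079, q_11 = 22·292184780829 + 36271522441 = 6464336700679 → 51450733350079/6464336700679
APPEND 46: p_12 = 46·51450733350079 + 2325547375310 = 2369059281478944, q_12 = 46·6464336700679 + 292184780829 = 297651673012063 → 2369059281478944/297651673012063
APPEND 10: p_13 = 10·2369059281478944 + 51450733350079 = 23742043548139519, q_13 = 10·297651673012063 + 6464336700679 = 2982981066821309 → 23742043548139519/2982981066821309
APPEND 13: p_14 = 13·23742043548139519 + 2369059281478944 = 311015625407292691, q_14 = 13·2982981066821309 + 297651673012063 = 39076405541689080 → 311015625407292691/39076405541689080

8/1
191/24
9551/1200
355766975/44699023
2325547375310/292184780829
51450733350079/6464336700679
23742043548139519/2982981066821309
311015625407292691/39076405541689080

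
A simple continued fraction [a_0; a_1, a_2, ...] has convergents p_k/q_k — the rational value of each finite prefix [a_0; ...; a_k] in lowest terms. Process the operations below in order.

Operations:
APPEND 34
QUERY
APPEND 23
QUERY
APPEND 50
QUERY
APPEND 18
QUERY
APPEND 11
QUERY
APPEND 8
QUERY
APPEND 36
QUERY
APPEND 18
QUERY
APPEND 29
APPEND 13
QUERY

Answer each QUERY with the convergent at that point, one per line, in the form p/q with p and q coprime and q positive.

34/1
783/23
39184/1151
706095/20741
7806229/229302
63155927/1855157
2281419601/67014954
41128708745/1208124329
15576310360423/457542190764

APPEND 34: p_0 = 34·1 + 0 = 34, q_0 = 34·0 + 1 = 1 → 34/1
APPEND 23: p_1 = 23·34 + 1 = 783, q_1 = 23·1 + 0 = 23 → 783/23
APPEND 50: p_2 = 50·783 + 34 = 39184, q_2 = 50·23 + 1 = 1151 → 39184/1151
APPEND 18: p_3 = 18·39184 + 783 = 706095, q_3 = 18·1151 + 23 = 20741 → 706095/20741
APPEND 11: p_4 = 11·706095 + 39184 = 7806229, q_4 = 11·20741 + 1151 = 229302 → 7806229/229302
APPEND 8: p_5 = 8·7806229 + 706095 = 63155927, q_5 = 8·229302 + 20741 = 1855157 → 63155927/1855157
APPEND 36: p_6 = 36·63155927 + 7806229 = 2281419601, q_6 = 36·1855157 + 229302 = 67014954 → 2281419601/67014954
APPEND 18: p_7 = 18·2281419601 + 63155927 = 41128708745, q_7 = 18·67014954 + 1855157 = 1208124329 → 41128708745/1208124329
APPEND 29: p_8 = 29·41128708745 + 2281419601 = 1195013973206, q_8 = 29·1208124329 + 67014954 = 35102620495 → 1195013973206/35102620495
APPEND 13: p_9 = 13·1195013973206 + 41128708745 = 15576310360423, q_9 = 13·35102620495 + 1208124329 = 457542190764 → 15576310360423/457542190764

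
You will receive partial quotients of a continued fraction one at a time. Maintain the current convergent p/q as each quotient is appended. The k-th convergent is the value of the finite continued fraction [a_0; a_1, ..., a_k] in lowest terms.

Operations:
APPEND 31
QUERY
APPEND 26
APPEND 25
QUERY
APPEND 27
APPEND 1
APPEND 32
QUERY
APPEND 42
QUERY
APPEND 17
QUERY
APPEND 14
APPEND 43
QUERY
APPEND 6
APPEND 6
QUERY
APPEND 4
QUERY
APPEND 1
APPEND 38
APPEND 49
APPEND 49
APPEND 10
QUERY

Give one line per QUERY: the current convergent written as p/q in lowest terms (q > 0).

APPEND 31: p_0 = 31·1 + 0 = 31, q_0 = 31·0 + 1 = 1 → 31/1
APPEND 26: p_1 = 26·31 + 1 = 807, q_1 = 26·1 + 0 = 26 → 807/26
APPEND 25: p_2 = 25·807 + 31 = 20206, q_2 = 25·26 + 1 = 651 → 20206/651
APPEND 27: p_3 = 27·20206 + 807 = 546369, q_3 = 27·651 + 26 = 17603 → 546369/17603
APPEND 1: p_4 = 1·546369 + 20206 = 566575, q_4 = 1·17603 + 651 = 18254 → 566575/18254
APPEND 32: p_5 = 32·566575 + 546369 = 18676769, q_5 = 32·18254 + 17603 = 601731 → 18676769/601731
APPEND 42: p_6 = 42·18676769 + 566575 = 784990873, q_6 = 42·601731 + 18254 = 25290956 → 784990873/25290956
APPEND 17: p_7 = 17·784990873 + 18676769 = 13363521610, q_7 = 17·25290956 + 601731 = 430547983 → 13363521610/430547983
APPEND 14: p_8 = 14·13363521610 + 784990873 = 187874293413, q_8 = 14·430547983 + 25290956 = 6052962718 → 187874293413/6052962718
APPEND 43: p_9 = 43·187874293413 + 13363521610 = 8091958138369, q_9 = 43·6052962718 + 430547983 = 260707944857 → 8091958138369/260707944857
APPEND 6: p_10 = 6·8091958138369 + 187874293413 = 48739623123627, q_10 = 6·260707944857 + 6052962718 = 1570300631860 → 48739623123627/1570300631860
APPEND 6: p_11 = 6·48739623123627 + 8091958138369 = 300529696880131, q_11 = 6·1570300631860 + 260707944857 = 9682511736017 → 300529696880131/9682511736017
APPEND 4: p_12 = 4·300529696880131 + 48739623123627 = 1250858410644151, q_12 = 4·9682511736017 + 1570300631860 = 40300347575928 → 1250858410644151/40300347575928
APPEND 1: p_13 = 1·1250858410644151 + 300529696880131 = 1551388107524282, q_13 = 1·40300347575928 + 9682511736017 = 49982859311945 → 1551388107524282/49982859311945
APPEND 38: p_14 = 38·1551388107524282 + 1250858410644151 = 60203606496566867, q_14 = 38·49982859311945 + 40300347575928 = 1939649001429838 → 60203606496566867/1939649001429838
APPEND 49: p_15 = 49·60203606496566867 + 1551388107524282 = 2951528106439300765, q_15 = 49·1939649001429838 + 49982859311945 = 95092783929374007 → 2951528106439300765/95092783929374007
APPEND 49: p_16 = 49·2951528106439300765 + 60203606496566867 = 144685080822022304352, q_16 = 49·95092783929374007 + 1939649001429838 = 4661486061540756181 → 144685080822022304352/4661486061540756181
APPEND 10: p_17 = 10·144685080822022304352 + 2951528106439300765 = 1449802336326662344285, q_17 = 10·4661486061540756181 + 95092783929374007 = 46709953399336935817 → 1449802336326662344285/46709953399336935817

31/1
20206/651
18676769/601731
784990873/25290956
13363521610/430547983
8091958138369/260707944857
300529696880131/9682511736017
1250858410644151/40300347575928
1449802336326662344285/46709953399336935817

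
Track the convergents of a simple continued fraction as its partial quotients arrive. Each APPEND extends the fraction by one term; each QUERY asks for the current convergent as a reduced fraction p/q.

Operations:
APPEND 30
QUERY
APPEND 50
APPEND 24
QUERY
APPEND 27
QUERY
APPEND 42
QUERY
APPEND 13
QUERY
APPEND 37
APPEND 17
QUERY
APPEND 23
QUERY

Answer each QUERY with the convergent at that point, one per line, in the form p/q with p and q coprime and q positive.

APPEND 30: p_0 = 30·1 + 0 = 30, q_0 = 30·0 + 1 = 1 → 30/1
APPEND 50: p_1 = 50·30 + 1 = 1501, q_1 = 50·1 + 0 = 50 → 1501/50
APPEND 24: p_2 = 24·1501 + 30 = 36054, q_2 = 24·50 + 1 = 1201 → 36054/1201
APPEND 27: p_3 = 27·36054 + 1501 = 974959, q_3 = 27·1201 + 50 = 32477 → 974959/32477
APPEND 42: p_4 = 42·974959 + 36054 = 40984332, q_4 = 42·32477 + 1201 = 1365235 → 40984332/1365235
APPEND 13: p_5 = 13·40984332 + 974959 = 533771275, q_5 = 13·1365235 + 32477 = 17780532 → 533771275/17780532
APPEND 37: p_6 = 37·533771275 + 40984332 = 19790521507, q_6 = 37·17780532 + 1365235 = 659244919 → 19790521507/659244919
APPEND 17: p_7 = 17·19790521507 + 533771275 = 336972636894, q_7 = 17·659244919 + 17780532 = 11224944155 → 336972636894/11224944155
APPEND 23: p_8 = 23·336972636894 + 19790521507 = 7770161170069, q_8 = 23·11224944155 + 659244919 = 258832960484 → 7770161170069/258832960484

30/1
36054/1201
974959/32477
40984332/1365235
533771275/17780532
336972636894/11224944155
7770161170069/258832960484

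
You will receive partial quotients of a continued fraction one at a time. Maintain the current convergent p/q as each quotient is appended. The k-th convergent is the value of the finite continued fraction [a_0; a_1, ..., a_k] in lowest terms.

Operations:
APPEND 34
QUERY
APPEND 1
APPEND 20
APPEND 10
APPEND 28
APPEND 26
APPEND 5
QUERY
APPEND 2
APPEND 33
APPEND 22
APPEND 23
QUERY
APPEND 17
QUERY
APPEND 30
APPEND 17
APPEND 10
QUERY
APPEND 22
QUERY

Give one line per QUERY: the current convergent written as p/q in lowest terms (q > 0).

34/1
27184529/777754
1015077274021/29041533520
17300360521854/494966258099
89097431296187151/2549092668860780
1969001229056443073/56333460178895589

APPEND 34: p_0 = 34·1 + 0 = 34, q_0 = 34·0 + 1 = 1 → 34/1
APPEND 1: p_1 = 1·34 + 1 = 35, q_1 = 1·1 + 0 = 1 → 35/1
APPEND 20: p_2 = 20·35 + 34 = 734, q_2 = 20·1 + 1 = 21 → 734/21
APPEND 10: p_3 = 10·734 + 35 = 7375, q_3 = 10·21 + 1 = 211 → 7375/211
APPEND 28: p_4 = 28·7375 + 734 = 207234, q_4 = 28·211 + 21 = 5929 → 207234/5929
APPEND 26: p_5 = 26·207234 + 7375 = 5395459, q_5 = 26·5929 + 211 = 154365 → 5395459/154365
APPEND 5: p_6 = 5·5395459 + 207234 = 27184529, q_6 = 5·154365 + 5929 = 777754 → 27184529/777754
APPEND 2: p_7 = 2·27184529 + 5395459 = 59764517, q_7 = 2·777754 + 154365 = 1709873 → 59764517/1709873
APPEND 33: p_8 = 33·59764517 + 27184529 = 1999413590, q_8 = 33·1709873 + 777754 = 57203563 → 1999413590/57203563
APPEND 22: p_9 = 22·1999413590 + 59764517 = 44046863497, q_9 = 22·57203563 + 1709873 = 1260188259 → 44046863497/1260188259
APPEND 23: p_10 = 23·44046863497 + 1999413590 = 1015077274021, q_10 = 23·1260188259 + 57203563 = 29041533520 → 1015077274021/29041533520
APPEND 17: p_11 = 17·1015077274021 + 44046863497 = 17300360521854, q_11 = 17·29041533520 + 1260188259 = 494966258099 → 17300360521854/494966258099
APPEND 30: p_12 = 30·17300360521854 + 1015077274021 = 520025892929641, q_12 = 30·494966258099 + 29041533520 = 14878029276490 → 520025892929641/14878029276490
APPEND 17: p_13 = 17·520025892929641 + 17300360521854 = 8857740540325751, q_13 = 17·14878029276490 + 494966258099 = 253421463958429 → 8857740540325751/253421463958429
APPEND 10: p_14 = 10·8857740540325751 + 520025892929641 = 89097431296187151, q_14 = 10·253421463958429 + 14878029276490 = 2549092668860780 → 89097431296187151/2549092668860780
APPEND 22: p_15 = 22·89097431296187151 + 8857740540325751 = 1969001229056443073, q_15 = 22·2549092668860780 + 253421463958429 = 56333460178895589 → 1969001229056443073/56333460178895589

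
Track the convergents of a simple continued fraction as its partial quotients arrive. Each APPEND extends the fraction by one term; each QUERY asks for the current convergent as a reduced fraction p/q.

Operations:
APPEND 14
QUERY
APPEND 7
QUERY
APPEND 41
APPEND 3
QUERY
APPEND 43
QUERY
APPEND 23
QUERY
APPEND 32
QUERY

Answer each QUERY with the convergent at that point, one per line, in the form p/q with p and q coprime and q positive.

14/1
99/7
12318/871
533747/37741
12288499/868914
393765715/27842989

APPEND 14: p_0 = 14·1 + 0 = 14, q_0 = 14·0 + 1 = 1 → 14/1
APPEND 7: p_1 = 7·14 + 1 = 99, q_1 = 7·1 + 0 = 7 → 99/7
APPEND 41: p_2 = 41·99 + 14 = 4073, q_2 = 41·7 + 1 = 288 → 4073/288
APPEND 3: p_3 = 3·4073 + 99 = 12318, q_3 = 3·288 + 7 = 871 → 12318/871
APPEND 43: p_4 = 43·12318 + 4073 = 533747, q_4 = 43·871 + 288 = 37741 → 533747/37741
APPEND 23: p_5 = 23·533747 + 12318 = 12288499, q_5 = 23·37741 + 871 = 868914 → 12288499/868914
APPEND 32: p_6 = 32·12288499 + 533747 = 393765715, q_6 = 32·868914 + 37741 = 27842989 → 393765715/27842989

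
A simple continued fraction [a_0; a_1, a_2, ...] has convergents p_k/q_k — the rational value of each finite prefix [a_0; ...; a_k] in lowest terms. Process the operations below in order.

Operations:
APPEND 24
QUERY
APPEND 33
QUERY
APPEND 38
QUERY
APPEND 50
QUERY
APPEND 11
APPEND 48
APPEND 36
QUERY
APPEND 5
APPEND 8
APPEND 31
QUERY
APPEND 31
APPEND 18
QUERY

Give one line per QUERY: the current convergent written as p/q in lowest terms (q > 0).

APPEND 24: p_0 = 24·1 + 0 = 24, q_0 = 24·0 + 1 = 1 → 24/1
APPEND 33: p_1 = 33·24 + 1 = 793, q_1 = 33·1 + 0 = 33 → 793/33
APPEND 38: p_2 = 38·793 + 24 = 30158, q_2 = 38·33 + 1 = 1255 → 30158/1255
APPEND 50: p_3 = 50·30158 + 793 = 1508693, q_3 = 50·1255 + 33 = 62783 → 1508693/62783
APPEND 11: p_4 = 11·1508693 + 30158 = 16625781, q_4 = 11·62783 + 1255 = 691868 → 16625781/691868
APPEND 48: p_5 = 48·16625781 + 1508693 = 799546181, q_5 = 48·691868 + 62783 = 33272447 → 799546181/33272447
APPEND 36: p_6 = 36·799546181 + 16625781 = 28800288297, q_6 = 36·33272447 + 691868 = 1198499960 → 28800288297/1198499960
APPEND 5: p_7 = 5·28800288297 + 799546181 = 144800987666, q_7 = 5·1198499960 + 33272447 = 6025772247 → 144800987666/6025772247
APPEND 8: p_8 = 8·144800987666 + 28800288297 = 1187208189625, q_8 = 8·6025772247 + 1198499960 = 49404677936 → 1187208189625/49404677936
APPEND 31: p_9 = 31·1187208189625 + 144800987666 = 36948254866041, q_9 = 31·49404677936 + 6025772247 = 1537570788263 → 36948254866041/1537570788263
APPEND 31: p_10 = 31·36948254866041 + 1187208189625 = 1146583109036896, q_10 = 31·1537570788263 + 49404677936 = 47714099114089 → 1146583109036896/47714099114089
APPEND 18: p_11 = 18·1146583109036896 + 36948254866041 = 20675444217530169, q_11 = 18·47714099114089 + 1537570788263 = 860391354841865 → 20675444217530169/860391354841865

24/1
793/33
30158/1255
1508693/62783
28800288297/1198499960
36948254866041/1537570788263
20675444217530169/860391354841865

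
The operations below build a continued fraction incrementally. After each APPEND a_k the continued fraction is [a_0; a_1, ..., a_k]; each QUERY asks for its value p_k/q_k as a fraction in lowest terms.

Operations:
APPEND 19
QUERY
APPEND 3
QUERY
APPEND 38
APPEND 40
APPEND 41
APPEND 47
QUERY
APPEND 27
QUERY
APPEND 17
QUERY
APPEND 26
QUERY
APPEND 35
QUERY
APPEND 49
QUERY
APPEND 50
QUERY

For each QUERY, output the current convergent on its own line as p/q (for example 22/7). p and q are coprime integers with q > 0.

19/1
58/3
171654065/8879989
4638310076/239948541
79022925357/4088005186
2059234369358/106528083377
72152225852887/3732570923381
3537518301160821/183002503329046
176948067283893937/9153857737375681

APPEND 19: p_0 = 19·1 + 0 = 19, q_0 = 19·0 + 1 = 1 → 19/1
APPEND 3: p_1 = 3·19 + 1 = 58, q_1 = 3·1 + 0 = 3 → 58/3
APPEND 38: p_2 = 38·58 + 19 = 2223, q_2 = 38·3 + 1 = 115 → 2223/115
APPEND 40: p_3 = 40·2223 + 58 = 88978, q_3 = 40·115 + 3 = 4603 → 88978/4603
APPEND 41: p_4 = 41·88978 + 2223 = 3650321, q_4 = 41·4603 + 115 = 188838 → 3650321/188838
APPEND 47: p_5 = 47·3650321 + 88978 = 171654065, q_5 = 47·188838 + 4603 = 8879989 → 171654065/8879989
APPEND 27: p_6 = 27·171654065 + 3650321 = 4638310076, q_6 = 27·8879989 + 188838 = 239948541 → 4638310076/239948541
APPEND 17: p_7 = 17·4638310076 + 171654065 = 79022925357, q_7 = 17·239948541 + 8879989 = 4088005186 → 79022925357/4088005186
APPEND 26: p_8 = 26·79022925357 + 4638310076 = 2059234369358, q_8 = 26·4088005186 + 239948541 = 106528083377 → 2059234369358/106528083377
APPEND 35: p_9 = 35·2059234369358 + 79022925357 = 72152225852887, q_9 = 35·106528083377 + 4088005186 = 3732570923381 → 72152225852887/3732570923381
APPEND 49: p_10 = 49·72152225852887 + 2059234369358 = 3537518301160821, q_10 = 49·3732570923381 + 106528083377 = 183002503329046 → 3537518301160821/183002503329046
APPEND 50: p_11 = 50·3537518301160821 + 72152225852887 = 176948067283893937, q_11 = 50·183002503329046 + 3732570923381 = 9153857737375681 → 176948067283893937/9153857737375681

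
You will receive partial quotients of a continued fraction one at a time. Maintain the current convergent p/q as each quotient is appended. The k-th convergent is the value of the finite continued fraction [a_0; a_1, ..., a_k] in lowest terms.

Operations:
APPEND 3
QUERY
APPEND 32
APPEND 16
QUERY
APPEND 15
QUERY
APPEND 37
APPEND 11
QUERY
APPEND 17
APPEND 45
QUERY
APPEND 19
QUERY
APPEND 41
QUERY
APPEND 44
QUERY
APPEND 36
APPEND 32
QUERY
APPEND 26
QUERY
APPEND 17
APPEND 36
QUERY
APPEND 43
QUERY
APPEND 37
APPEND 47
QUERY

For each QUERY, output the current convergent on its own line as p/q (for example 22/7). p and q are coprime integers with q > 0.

APPEND 3: p_0 = 3·1 + 0 = 3, q_0 = 3·0 + 1 = 1 → 3/1
APPEND 32: p_1 = 32·3 + 1 = 97, q_1 = 32·1 + 0 = 32 → 97/32
APPEND 16: p_2 = 16·97 + 3 = 1555, q_2 = 16·32 + 1 = 513 → 1555/513
APPEND 15: p_3 = 15·1555 + 97 = 23422, q_3 = 15·513 + 32 = 7727 → 23422/7727
APPEND 37: p_4 = 37·23422 + 1555 = 868169, q_4 = 37·7727 + 513 = 286412 → 868169/286412
APPEND 11: p_5 = 11·868169 + 23422 = 9573281, q_5 = 11·286412 + 7727 = 3158259 → 9573281/3158259
APPEND 17: p_6 = 17·9573281 + 868169 = 163613946, q_6 = 17·3158259 + 286412 = 53976815 → 163613946/53976815
APPEND 45: p_7 = 45·163613946 + 9573281 = 7372200851, q_7 = 45·53976815 + 3158259 = 2432114934 → 7372200851/2432114934
APPEND 19: p_8 = 19·7372200851 + 163613946 = 140235430115, q_8 = 19·2432114934 + 53976815 = 46264160561 → 140235430115/46264160561
APPEND 41: p_9 = 41·140235430115 + 7372200851 = 5757024835566, q_9 = 41·46264160561 + 2432114934 = 1899262697935 → 5757024835566/1899262697935
APPEND 44: p_10 = 44·5757024835566 + 140235430115 = 253449328195019, q_10 = 44·1899262697935 + 46264160561 = 83613822869701 → 253449328195019/83613822869701
APPEND 36: p_11 = 36·253449328195019 + 5757024835566 = 9129932839856250, q_11 = 36·83613822869701 + 1899262697935 = 3011996886007171 → 9129932839856250/3011996886007171
APPEND 32: p_12 = 32·9129932839856250 + 253449328195019 = 292411300203595019, q_12 = 32·3011996886007171 + 83613822869701 = 96467514175099173 → 292411300203595019/96467514175099173
APPEND 26: p_13 = 26·292411300203595019 + 9129932839856250 = 7611823738133326744, q_13 = 26·96467514175099173 + 3011996886007171 = 2511167365438585669 → 7611823738133326744/2511167365438585669
APPEND 17: p_14 = 17·7611823738133326744 + 292411300203595019 = 129693414848470149667, q_14 = 17·2511167365438585669 + 96467514175099173 = 42786312726631055546 → 129693414848470149667/42786312726631055546
APPEND 36: p_15 = 36·129693414848470149667 + 7611823738133326744 = 4676574758283058714756, q_15 = 36·42786312726631055546 + 2511167365438585669 = 1542818425524156585325 → 4676574758283058714756/1542818425524156585325
APPEND 43: p_16 = 43·4676574758283058714756 + 129693414848470149667 = 201222408021019994884175, q_16 = 43·1542818425524156585325 + 42786312726631055546 = 66383978610265364224521 → 201222408021019994884175/66383978610265364224521
APPEND 37: p_17 = 37·201222408021019994884175 + 4676574758283058714756 = 7449905671536022869429231, q_17 = 37·66383978610265364224521 + 1542818425524156585325 = 2457750027005342632892602 → 7449905671536022869429231/2457750027005342632892602
APPEND 47: p_18 = 47·7449905671536022869429231 + 201222408021019994884175 = 350346788970214094858058032, q_18 = 47·2457750027005342632892602 + 66383978610265364224521 = 115580635247861369110176815 → 350346788970214094858058032/115580635247861369110176815

3/1
1555/513
23422/7727
9573281/3158259
7372200851/2432114934
140235430115/46264160561
5757024835566/1899262697935
253449328195019/83613822869701
292411300203595019/96467514175099173
7611823738133326744/2511167365438585669
4676574758283058714756/1542818425524156585325
201222408021019994884175/66383978610265364224521
350346788970214094858058032/115580635247861369110176815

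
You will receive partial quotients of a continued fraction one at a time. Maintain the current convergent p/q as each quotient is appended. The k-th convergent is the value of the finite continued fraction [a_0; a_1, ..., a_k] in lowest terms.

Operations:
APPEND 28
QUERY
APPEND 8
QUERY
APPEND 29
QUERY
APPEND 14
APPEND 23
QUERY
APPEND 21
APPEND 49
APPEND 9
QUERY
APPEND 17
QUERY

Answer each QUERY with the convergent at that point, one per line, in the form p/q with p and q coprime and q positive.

APPEND 28: p_0 = 28·1 + 0 = 28, q_0 = 28·0 + 1 = 1 → 28/1
APPEND 8: p_1 = 8·28 + 1 = 225, q_1 = 8·1 + 0 = 8 → 225/8
APPEND 29: p_2 = 29·225 + 28 = 6553, q_2 = 29·8 + 1 = 233 → 6553/233
APPEND 14: p_3 = 14·6553 + 225 = 91967, q_3 = 14·233 + 8 = 3270 → 91967/3270
APPEND 23: p_4 = 23·91967 + 6553 = 2121794, q_4 = 23·3270 + 233 = 75443 → 2121794/75443
APPEND 21: p_5 = 21·2121794 + 91967 = 44649641, q_5 = 21·75443 + 3270 = 1587573 → 44649641/1587573
APPEND 49: p_6 = 49·44649641 + 2121794 = 2189954203, q_6 = 49·1587573 + 75443 = 77866520 → 2189954203/77866520
APPEND 9: p_7 = 9·2189954203 + 44649641 = 19754237468, q_7 = 9·77866520 + 1587573 = 702386253 → 19754237468/702386253
APPEND 17: p_8 = 17·19754237468 + 2189954203 = 338011991159, q_8 = 17·702386253 + 77866520 = 12018432821 → 338011991159/12018432821

28/1
225/8
6553/233
2121794/75443
19754237468/702386253
338011991159/12018432821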